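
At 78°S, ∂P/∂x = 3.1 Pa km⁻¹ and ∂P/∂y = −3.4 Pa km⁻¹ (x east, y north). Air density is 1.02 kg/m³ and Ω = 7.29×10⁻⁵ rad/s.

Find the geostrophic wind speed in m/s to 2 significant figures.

32 m/s

Coriolis parameter at 78°S:
f = 2Ω sin φ = 2 × 7.29×10⁻⁵ × sin 78° = 1.43×10⁻⁴ s⁻¹
In the Southern Hemisphere f is negative: f = −1.43×10⁻⁴ s⁻¹.
Component geostrophic relations (x east, y north):
u_g = −(1/(fρ)) ∂P/∂y,  v_g = (1/(fρ)) ∂P/∂x
u_g = −(−3.4×10⁻³)/(−1.43×10⁻⁴ × 1.02) = −23.4 m/s;  v_g = (3.1×10⁻³)/(−1.43×10⁻⁴ × 1.02) = −21.3 m/s
|V_g| = √(u_g² + v_g²) = 31.6 m/s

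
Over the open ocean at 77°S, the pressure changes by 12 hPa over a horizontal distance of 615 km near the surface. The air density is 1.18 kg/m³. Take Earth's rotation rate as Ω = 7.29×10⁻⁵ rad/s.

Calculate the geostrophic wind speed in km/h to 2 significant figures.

42 km/h

Coriolis parameter at 77°S:
f = 2Ω sin φ = 2 × 7.29×10⁻⁵ × sin 77° = 1.42×10⁻⁴ s⁻¹
Pressure gradient: |∂P/∂n| = 1200 Pa / 615000 m = 1.95×10⁻³ Pa/m
Geostrophic balance (pressure-gradient force = Coriolis force):
V_g = (1/(fρ)) |∂P/∂n| = 1.95×10⁻³ / (1.42×10⁻⁴ × 1.18) = 11.6 m/s
Converting: 11.6 m/s × 3.6 = 42 km/h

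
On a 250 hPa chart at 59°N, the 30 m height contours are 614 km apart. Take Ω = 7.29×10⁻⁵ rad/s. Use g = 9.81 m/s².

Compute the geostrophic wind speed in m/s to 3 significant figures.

Coriolis parameter at 59°N:
f = 2Ω sin φ = 2 × 7.29×10⁻⁵ × sin 59° = 1.25×10⁻⁴ s⁻¹
Height gradient: |∂Z/∂n| = 30 m / 614000 m = 4.89×10⁻⁵
On a pressure surface, geostrophic balance gives V_g = (g/f)|∂Z/∂n|:
V_g = 9.81 × 4.89×10⁻⁵ / 1.25×10⁻⁴ = 3.84 m/s

3.84 m/s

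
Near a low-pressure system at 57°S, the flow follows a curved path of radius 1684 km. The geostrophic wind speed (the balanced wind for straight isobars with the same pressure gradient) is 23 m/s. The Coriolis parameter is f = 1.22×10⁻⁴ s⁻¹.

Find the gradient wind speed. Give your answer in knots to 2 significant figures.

Around a low, centrifugal force acts outward with Coriolis, so pressure-gradient force balances both:
(1/ρ)|∂P/∂n| = fV + V²/R  →  V² + fR·V − fR·V_g = 0
With fR = 1.22×10⁻⁴ × 1684×10³ m = 205 m/s:
V = [−fR + √((fR)² + 4 fR V_g)]/2 = [−205 + √(205² + 4×205×23)]/2 = 20.9 m/s
Subgeostrophic (V < V_g = 23 m/s), as expected around a low.
Converting: 20.9 m/s × 1.944 = 41 knots

41 knots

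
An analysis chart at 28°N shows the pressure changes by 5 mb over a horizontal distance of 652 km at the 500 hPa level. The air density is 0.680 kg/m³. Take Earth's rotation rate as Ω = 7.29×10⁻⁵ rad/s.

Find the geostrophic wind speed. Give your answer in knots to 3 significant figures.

Coriolis parameter at 28°N:
f = 2Ω sin φ = 2 × 7.29×10⁻⁵ × sin 28° = 6.84×10⁻⁵ s⁻¹
Pressure gradient: |∂P/∂n| = 500 Pa / 652000 m = 7.67×10⁻⁴ Pa/m
Geostrophic balance (pressure-gradient force = Coriolis force):
V_g = (1/(fρ)) |∂P/∂n| = 7.67×10⁻⁴ / (6.84×10⁻⁵ × 0.680) = 16.5 m/s
Converting: 16.5 m/s × 1.944 = 32.0 knots

32.0 knots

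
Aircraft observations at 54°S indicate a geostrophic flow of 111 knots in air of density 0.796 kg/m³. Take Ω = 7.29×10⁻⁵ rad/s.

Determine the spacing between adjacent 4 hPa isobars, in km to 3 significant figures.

74.6 km

Coriolis parameter at 54°S:
f = 2Ω sin φ = 2 × 7.29×10⁻⁵ × sin 54° = 1.18×10⁻⁴ s⁻¹
Wind speed in SI: 111 knots = 57.1 m/s
Geostrophic balance rearranged: |∂P/∂n| = f ρ V_g
|∂P/∂n| = 1.18×10⁻⁴ × 0.796 × 57.1 = 5.36×10⁻³ Pa/m
Isobar spacing: Δn = ΔP/|∂P/∂n| = 400 Pa / 5.36×10⁻³ Pa/m = 74605 m ≈ 74.6 km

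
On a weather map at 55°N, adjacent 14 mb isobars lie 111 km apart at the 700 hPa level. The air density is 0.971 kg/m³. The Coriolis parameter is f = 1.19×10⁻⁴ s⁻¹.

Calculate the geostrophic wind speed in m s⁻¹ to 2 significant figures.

110 m s⁻¹

Pressure gradient: |∂P/∂n| = 1400 Pa / 111000 m = 1.26×10⁻² Pa/m
Geostrophic balance (pressure-gradient force = Coriolis force):
V_g = (1/(fρ)) |∂P/∂n| = 1.26×10⁻² / (1.19×10⁻⁴ × 0.971) = 109 m/s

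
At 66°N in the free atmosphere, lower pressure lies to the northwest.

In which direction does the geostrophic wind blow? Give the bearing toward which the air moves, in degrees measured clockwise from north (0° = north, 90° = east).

The pressure-gradient force points toward the northwest (bearing 315°).
Geostrophic balance: in the Northern Hemisphere the Coriolis force deflects motion to the right, so the geostrophic wind blows 90° to the right of the pressure-gradient force (low pressure on the left).
Rotating 315° by 90° clockwise gives 045° — the wind blows toward the northeast.

045°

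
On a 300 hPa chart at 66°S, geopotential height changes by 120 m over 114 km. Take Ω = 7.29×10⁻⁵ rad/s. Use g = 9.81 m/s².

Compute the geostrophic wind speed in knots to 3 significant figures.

Coriolis parameter at 66°S:
f = 2Ω sin φ = 2 × 7.29×10⁻⁵ × sin 66° = 1.33×10⁻⁴ s⁻¹
Height gradient: |∂Z/∂n| = 120 m / 114000 m = 1.05×10⁻³
On a pressure surface, geostrophic balance gives V_g = (g/f)|∂Z/∂n|:
V_g = 9.81 × 1.05×10⁻³ / 1.33×10⁻⁴ = 77.5 m/s
Converting: 77.5 m/s × 1.944 = 151 knots

151 knots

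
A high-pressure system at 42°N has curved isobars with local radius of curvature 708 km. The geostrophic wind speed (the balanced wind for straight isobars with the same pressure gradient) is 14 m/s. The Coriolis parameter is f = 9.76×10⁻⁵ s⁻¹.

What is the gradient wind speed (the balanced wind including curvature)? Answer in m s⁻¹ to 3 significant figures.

Around a high, pressure-gradient force acts outward with centrifugal, so Coriolis balances both:
fV = (1/ρ)|∂P/∂n| + V²/R  →  V² − fR·V + fR·V_g = 0
With fR = 9.76×10⁻⁵ × 708×10³ m = 69.1 m/s:
V = [fR − √((fR)² − 4 fR V_g)]/2 = [69.1 − √(69.1² − 4×69.1×14)]/2 = 19.5 m/s
Supergeostrophic (V > V_g = 14 m/s), as expected around a high.

19.5 m s⁻¹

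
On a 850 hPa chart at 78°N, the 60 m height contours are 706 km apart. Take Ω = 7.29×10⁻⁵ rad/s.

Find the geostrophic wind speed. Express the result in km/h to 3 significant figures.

Coriolis parameter at 78°N:
f = 2Ω sin φ = 2 × 7.29×10⁻⁵ × sin 78° = 1.43×10⁻⁴ s⁻¹
Height gradient: |∂Z/∂n| = 60 m / 706000 m = 8.50×10⁻⁵
On a pressure surface, geostrophic balance gives V_g = (g/f)|∂Z/∂n|:
V_g = 9.81 × 8.50×10⁻⁵ / 1.43×10⁻⁴ = 5.85 m/s
Converting: 5.85 m/s × 3.6 = 21.0 km/h

21.0 km/h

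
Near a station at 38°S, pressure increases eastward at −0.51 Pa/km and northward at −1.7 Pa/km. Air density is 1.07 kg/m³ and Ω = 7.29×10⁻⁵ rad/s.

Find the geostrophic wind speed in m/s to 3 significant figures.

18.5 m/s

Coriolis parameter at 38°S:
f = 2Ω sin φ = 2 × 7.29×10⁻⁵ × sin 38° = 8.98×10⁻⁵ s⁻¹
In the Southern Hemisphere f is negative: f = −8.98×10⁻⁵ s⁻¹.
Component geostrophic relations (x east, y north):
u_g = −(1/(fρ)) ∂P/∂y,  v_g = (1/(fρ)) ∂P/∂x
u_g = −(−1.7×10⁻³)/(−8.98×10⁻⁵ × 1.07) = −17.7 m/s;  v_g = (−0.51×10⁻³)/(−8.98×10⁻⁵ × 1.07) = 5.31 m/s
|V_g| = √(u_g² + v_g²) = 18.5 m/s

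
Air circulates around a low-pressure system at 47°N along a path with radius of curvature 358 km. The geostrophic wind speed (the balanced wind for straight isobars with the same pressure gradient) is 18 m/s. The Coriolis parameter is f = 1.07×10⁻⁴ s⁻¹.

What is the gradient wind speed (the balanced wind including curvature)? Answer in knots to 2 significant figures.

Around a low, centrifugal force acts outward with Coriolis, so pressure-gradient force balances both:
(1/ρ)|∂P/∂n| = fV + V²/R  →  V² + fR·V − fR·V_g = 0
With fR = 1.07×10⁻⁴ × 358×10³ m = 38.3 m/s:
V = [−fR + √((fR)² + 4 fR V_g)]/2 = [−38.3 + √(38.3² + 4×38.3×18)]/2 = 13.3 m/s
Subgeostrophic (V < V_g = 18 m/s), as expected around a low.
Converting: 13.3 m/s × 1.944 = 26 knots

26 knots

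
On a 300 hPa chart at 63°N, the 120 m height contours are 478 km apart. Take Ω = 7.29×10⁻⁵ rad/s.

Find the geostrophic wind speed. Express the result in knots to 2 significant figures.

37 knots

Coriolis parameter at 63°N:
f = 2Ω sin φ = 2 × 7.29×10⁻⁵ × sin 63° = 1.30×10⁻⁴ s⁻¹
Height gradient: |∂Z/∂n| = 120 m / 478000 m = 2.51×10⁻⁴
On a pressure surface, geostrophic balance gives V_g = (g/f)|∂Z/∂n|:
V_g = 9.81 × 2.51×10⁻⁴ / 1.30×10⁻⁴ = 19.0 m/s
Converting: 19.0 m/s × 1.944 = 37 knots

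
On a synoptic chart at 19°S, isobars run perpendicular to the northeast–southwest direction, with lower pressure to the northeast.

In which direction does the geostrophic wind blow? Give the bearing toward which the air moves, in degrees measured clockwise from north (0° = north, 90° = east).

315°

The pressure-gradient force points toward the northeast (bearing 045°).
Geostrophic balance: in the Southern Hemisphere the Coriolis force deflects motion to the left, so the geostrophic wind blows 90° to the left of the pressure-gradient force (low pressure on the right).
Rotating 045° by 90° counterclockwise gives 315° — the wind blows toward the northwest.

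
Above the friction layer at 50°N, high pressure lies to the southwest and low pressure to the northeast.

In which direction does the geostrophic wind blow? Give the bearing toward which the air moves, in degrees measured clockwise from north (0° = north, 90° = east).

The pressure-gradient force points toward the northeast (bearing 045°).
Geostrophic balance: in the Northern Hemisphere the Coriolis force deflects motion to the right, so the geostrophic wind blows 90° to the right of the pressure-gradient force (low pressure on the left).
Rotating 045° by 90° clockwise gives 135° — the wind blows toward the southeast.

135°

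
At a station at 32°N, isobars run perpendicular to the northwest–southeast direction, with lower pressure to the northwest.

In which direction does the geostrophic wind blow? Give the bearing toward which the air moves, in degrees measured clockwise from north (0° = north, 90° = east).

The pressure-gradient force points toward the northwest (bearing 315°).
Geostrophic balance: in the Northern Hemisphere the Coriolis force deflects motion to the right, so the geostrophic wind blows 90° to the right of the pressure-gradient force (low pressure on the left).
Rotating 315° by 90° clockwise gives 045° — the wind blows toward the northeast.

045°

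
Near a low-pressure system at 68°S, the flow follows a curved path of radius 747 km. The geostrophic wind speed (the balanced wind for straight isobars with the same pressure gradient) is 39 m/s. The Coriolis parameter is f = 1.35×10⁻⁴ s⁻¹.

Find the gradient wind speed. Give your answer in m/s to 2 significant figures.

Around a low, centrifugal force acts outward with Coriolis, so pressure-gradient force balances both:
(1/ρ)|∂P/∂n| = fV + V²/R  →  V² + fR·V − fR·V_g = 0
With fR = 1.35×10⁻⁴ × 747×10³ m = 101 m/s:
V = [−fR + √((fR)² + 4 fR V_g)]/2 = [−101 + √(101² + 4×101×39)]/2 = 30 m/s
Subgeostrophic (V < V_g = 39 m/s), as expected around a low.

30 m/s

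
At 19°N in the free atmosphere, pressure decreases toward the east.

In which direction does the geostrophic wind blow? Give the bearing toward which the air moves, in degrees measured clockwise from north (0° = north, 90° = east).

The pressure-gradient force points toward the east (bearing 090°).
Geostrophic balance: in the Northern Hemisphere the Coriolis force deflects motion to the right, so the geostrophic wind blows 90° to the right of the pressure-gradient force (low pressure on the left).
Rotating 090° by 90° clockwise gives 180° — the wind blows toward the south.

180°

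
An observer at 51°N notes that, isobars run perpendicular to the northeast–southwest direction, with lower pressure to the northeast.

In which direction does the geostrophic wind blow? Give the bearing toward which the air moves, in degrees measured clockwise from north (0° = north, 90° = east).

135°

The pressure-gradient force points toward the northeast (bearing 045°).
Geostrophic balance: in the Northern Hemisphere the Coriolis force deflects motion to the right, so the geostrophic wind blows 90° to the right of the pressure-gradient force (low pressure on the left).
Rotating 045° by 90° clockwise gives 135° — the wind blows toward the southeast.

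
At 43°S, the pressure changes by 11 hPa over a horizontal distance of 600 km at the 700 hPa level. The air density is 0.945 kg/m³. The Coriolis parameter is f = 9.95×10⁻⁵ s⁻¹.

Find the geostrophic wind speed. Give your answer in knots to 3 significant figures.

Pressure gradient: |∂P/∂n| = 1100 Pa / 600000 m = 1.83×10⁻³ Pa/m
Geostrophic balance (pressure-gradient force = Coriolis force):
V_g = (1/(fρ)) |∂P/∂n| = 1.83×10⁻³ / (9.95×10⁻⁵ × 0.945) = 19.5 m/s
Converting: 19.5 m/s × 1.944 = 37.9 knots

37.9 knots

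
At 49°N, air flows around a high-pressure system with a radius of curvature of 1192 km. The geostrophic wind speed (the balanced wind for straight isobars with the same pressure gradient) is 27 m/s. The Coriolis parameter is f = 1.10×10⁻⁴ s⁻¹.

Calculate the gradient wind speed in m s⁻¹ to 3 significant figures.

38.0 m s⁻¹

Around a high, pressure-gradient force acts outward with centrifugal, so Coriolis balances both:
fV = (1/ρ)|∂P/∂n| + V²/R  →  V² − fR·V + fR·V_g = 0
With fR = 1.10×10⁻⁴ × 1192×10³ m = 131 m/s:
V = [fR − √((fR)² − 4 fR V_g)]/2 = [131 − √(131² − 4×131×27)]/2 = 38 m/s
Supergeostrophic (V > V_g = 27 m/s), as expected around a high.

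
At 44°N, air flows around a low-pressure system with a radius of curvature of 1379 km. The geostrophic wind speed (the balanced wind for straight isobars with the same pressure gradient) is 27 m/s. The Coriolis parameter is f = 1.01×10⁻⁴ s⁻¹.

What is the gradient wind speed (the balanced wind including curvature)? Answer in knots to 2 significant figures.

45 knots

Around a low, centrifugal force acts outward with Coriolis, so pressure-gradient force balances both:
(1/ρ)|∂P/∂n| = fV + V²/R  →  V² + fR·V − fR·V_g = 0
With fR = 1.01×10⁻⁴ × 1379×10³ m = 139 m/s:
V = [−fR + √((fR)² + 4 fR V_g)]/2 = [−139 + √(139² + 4×139×27)]/2 = 23.2 m/s
Subgeostrophic (V < V_g = 27 m/s), as expected around a low.
Converting: 23.2 m/s × 1.944 = 45 knots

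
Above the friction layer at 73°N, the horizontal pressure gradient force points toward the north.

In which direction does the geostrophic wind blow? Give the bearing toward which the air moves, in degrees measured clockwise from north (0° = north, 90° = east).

The pressure-gradient force points toward the north (bearing 000°).
Geostrophic balance: in the Northern Hemisphere the Coriolis force deflects motion to the right, so the geostrophic wind blows 90° to the right of the pressure-gradient force (low pressure on the left).
Rotating 000° by 90° clockwise gives 090° — the wind blows toward the east.

090°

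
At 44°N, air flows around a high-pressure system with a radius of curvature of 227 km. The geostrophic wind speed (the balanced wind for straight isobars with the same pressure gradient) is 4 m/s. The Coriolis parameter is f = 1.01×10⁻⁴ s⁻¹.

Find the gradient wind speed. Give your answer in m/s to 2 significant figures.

5.2 m/s

Around a high, pressure-gradient force acts outward with centrifugal, so Coriolis balances both:
fV = (1/ρ)|∂P/∂n| + V²/R  →  V² − fR·V + fR·V_g = 0
With fR = 1.01×10⁻⁴ × 227×10³ m = 22.9 m/s:
V = [fR − √((fR)² − 4 fR V_g)]/2 = [22.9 − √(22.9² − 4×22.9×4)]/2 = 5.16 m/s
Supergeostrophic (V > V_g = 4 m/s), as expected around a high.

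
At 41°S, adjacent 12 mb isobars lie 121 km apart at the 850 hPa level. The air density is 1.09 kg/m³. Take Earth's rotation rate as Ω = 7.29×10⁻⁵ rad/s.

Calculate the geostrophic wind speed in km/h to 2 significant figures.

340 km/h

Coriolis parameter at 41°S:
f = 2Ω sin φ = 2 × 7.29×10⁻⁵ × sin 41° = 9.57×10⁻⁵ s⁻¹
Pressure gradient: |∂P/∂n| = 1200 Pa / 121000 m = 9.92×10⁻³ Pa/m
Geostrophic balance (pressure-gradient force = Coriolis force):
V_g = (1/(fρ)) |∂P/∂n| = 9.92×10⁻³ / (9.57×10⁻⁵ × 1.09) = 95.1 m/s
Converting: 95.1 m/s × 3.6 = 340 km/h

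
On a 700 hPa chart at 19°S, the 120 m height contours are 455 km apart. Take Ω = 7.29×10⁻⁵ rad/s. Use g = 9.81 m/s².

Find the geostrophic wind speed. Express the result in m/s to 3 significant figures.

54.5 m/s

Coriolis parameter at 19°S:
f = 2Ω sin φ = 2 × 7.29×10⁻⁵ × sin 19° = 4.75×10⁻⁵ s⁻¹
Height gradient: |∂Z/∂n| = 120 m / 455000 m = 2.64×10⁻⁴
On a pressure surface, geostrophic balance gives V_g = (g/f)|∂Z/∂n|:
V_g = 9.81 × 2.64×10⁻⁴ / 4.75×10⁻⁵ = 54.5 m/s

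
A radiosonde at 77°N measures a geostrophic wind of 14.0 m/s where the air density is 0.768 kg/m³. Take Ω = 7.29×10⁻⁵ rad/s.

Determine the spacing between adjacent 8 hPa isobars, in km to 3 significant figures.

524 km

Coriolis parameter at 77°N:
f = 2Ω sin φ = 2 × 7.29×10⁻⁵ × sin 77° = 1.42×10⁻⁴ s⁻¹
Geostrophic balance rearranged: |∂P/∂n| = f ρ V_g
|∂P/∂n| = 1.42×10⁻⁴ × 0.768 × 14.0 = 1.53×10⁻³ Pa/m
Isobar spacing: Δn = ΔP/|∂P/∂n| = 800 Pa / 1.53×10⁻³ Pa/m = 523744 m ≈ 524 km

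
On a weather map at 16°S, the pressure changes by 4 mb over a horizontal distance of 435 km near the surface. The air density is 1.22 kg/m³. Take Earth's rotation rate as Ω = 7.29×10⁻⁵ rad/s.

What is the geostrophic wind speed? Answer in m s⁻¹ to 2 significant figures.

Coriolis parameter at 16°S:
f = 2Ω sin φ = 2 × 7.29×10⁻⁵ × sin 16° = 4.02×10⁻⁵ s⁻¹
Pressure gradient: |∂P/∂n| = 400 Pa / 435000 m = 9.20×10⁻⁴ Pa/m
Geostrophic balance (pressure-gradient force = Coriolis force):
V_g = (1/(fρ)) |∂P/∂n| = 9.20×10⁻⁴ / (4.02×10⁻⁵ × 1.22) = 18.8 m/s

19 m s⁻¹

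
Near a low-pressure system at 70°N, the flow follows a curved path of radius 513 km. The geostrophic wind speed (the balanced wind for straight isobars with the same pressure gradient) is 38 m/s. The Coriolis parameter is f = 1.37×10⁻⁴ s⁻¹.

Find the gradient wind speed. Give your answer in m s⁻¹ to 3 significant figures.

27.4 m s⁻¹

Around a low, centrifugal force acts outward with Coriolis, so pressure-gradient force balances both:
(1/ρ)|∂P/∂n| = fV + V²/R  →  V² + fR·V − fR·V_g = 0
With fR = 1.37×10⁻⁴ × 513×10³ m = 70.3 m/s:
V = [−fR + √((fR)² + 4 fR V_g)]/2 = [−70.3 + √(70.3² + 4×70.3×38)]/2 = 27.4 m/s
Subgeostrophic (V < V_g = 38 m/s), as expected around a low.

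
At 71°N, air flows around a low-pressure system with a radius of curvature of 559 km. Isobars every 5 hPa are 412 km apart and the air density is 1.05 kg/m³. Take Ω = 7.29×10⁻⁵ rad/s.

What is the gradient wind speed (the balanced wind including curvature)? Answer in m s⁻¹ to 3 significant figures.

Coriolis parameter at 71°N:
f = 2Ω sin φ = 2 × 7.29×10⁻⁵ × sin 71° = 1.38×10⁻⁴ s⁻¹
Pressure gradient: |∂P/∂n| = 500 Pa / 412000 m = 1.21×10⁻³ Pa/m
Geostrophic speed: V_g = |∂P/∂n|/(fρ) = 1.21×10⁻³/(1.38×10⁻⁴ × 1.05) = 8.38 m/s
Around a low, centrifugal force acts outward with Coriolis, so pressure-gradient force balances both:
(1/ρ)|∂P/∂n| = fV + V²/R  →  V² + fR·V − fR·V_g = 0
With fR = 1.38×10⁻⁴ × 559×10³ m = 77.1 m/s:
V = [−fR + √((fR)² + 4 fR V_g)]/2 = [−77.1 + √(77.1² + 4×77.1×8.38)]/2 = 7.63 m/s
Subgeostrophic (V < V_g = 8.38 m/s), as expected around a low.

7.63 m s⁻¹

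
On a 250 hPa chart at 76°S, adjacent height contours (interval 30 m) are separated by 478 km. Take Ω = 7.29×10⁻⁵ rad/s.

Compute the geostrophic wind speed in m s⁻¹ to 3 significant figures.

4.35 m s⁻¹

Coriolis parameter at 76°S:
f = 2Ω sin φ = 2 × 7.29×10⁻⁵ × sin 76° = 1.41×10⁻⁴ s⁻¹
Height gradient: |∂Z/∂n| = 30 m / 478000 m = 6.28×10⁻⁵
On a pressure surface, geostrophic balance gives V_g = (g/f)|∂Z/∂n|:
V_g = 9.81 × 6.28×10⁻⁵ / 1.41×10⁻⁴ = 4.35 m/s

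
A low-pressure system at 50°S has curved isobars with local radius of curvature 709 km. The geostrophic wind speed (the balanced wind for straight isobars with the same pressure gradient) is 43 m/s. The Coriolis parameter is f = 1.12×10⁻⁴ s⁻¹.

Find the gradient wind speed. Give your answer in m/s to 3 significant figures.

30.9 m/s

Around a low, centrifugal force acts outward with Coriolis, so pressure-gradient force balances both:
(1/ρ)|∂P/∂n| = fV + V²/R  →  V² + fR·V − fR·V_g = 0
With fR = 1.12×10⁻⁴ × 709×10³ m = 79.4 m/s:
V = [−fR + √((fR)² + 4 fR V_g)]/2 = [−79.4 + √(79.4² + 4×79.4×43)]/2 = 30.9 m/s
Subgeostrophic (V < V_g = 43 m/s), as expected around a low.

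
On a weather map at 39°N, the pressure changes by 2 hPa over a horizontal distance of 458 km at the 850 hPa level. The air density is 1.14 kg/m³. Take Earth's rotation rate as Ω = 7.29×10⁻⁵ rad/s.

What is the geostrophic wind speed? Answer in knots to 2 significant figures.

8.1 knots

Coriolis parameter at 39°N:
f = 2Ω sin φ = 2 × 7.29×10⁻⁵ × sin 39° = 9.18×10⁻⁵ s⁻¹
Pressure gradient: |∂P/∂n| = 200 Pa / 458000 m = 4.37×10⁻⁴ Pa/m
Geostrophic balance (pressure-gradient force = Coriolis force):
V_g = (1/(fρ)) |∂P/∂n| = 4.37×10⁻⁴ / (9.18×10⁻⁵ × 1.14) = 4.17 m/s
Converting: 4.17 m/s × 1.944 = 8.1 knots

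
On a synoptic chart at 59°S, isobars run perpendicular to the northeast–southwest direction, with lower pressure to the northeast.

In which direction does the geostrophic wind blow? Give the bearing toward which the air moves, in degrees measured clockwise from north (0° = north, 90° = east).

The pressure-gradient force points toward the northeast (bearing 045°).
Geostrophic balance: in the Southern Hemisphere the Coriolis force deflects motion to the left, so the geostrophic wind blows 90° to the left of the pressure-gradient force (low pressure on the right).
Rotating 045° by 90° counterclockwise gives 315° — the wind blows toward the northwest.

315°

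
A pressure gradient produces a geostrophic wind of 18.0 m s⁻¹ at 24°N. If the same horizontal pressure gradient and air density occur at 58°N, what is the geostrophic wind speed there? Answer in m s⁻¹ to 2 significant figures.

With the same pressure gradient and density, V_g ∝ 1/f ∝ 1/sin φ.
V₂ = V₁ · sin φ₁ / sin φ₂ = 18.0 × sin 24° / sin 58°
V₂ = 18.0 × 0.4067/0.8480 = 8.6 m s⁻¹

8.6 m s⁻¹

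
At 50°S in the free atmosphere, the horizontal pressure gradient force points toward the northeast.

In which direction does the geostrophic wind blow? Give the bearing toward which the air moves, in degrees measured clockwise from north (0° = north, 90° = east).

The pressure-gradient force points toward the northeast (bearing 045°).
Geostrophic balance: in the Southern Hemisphere the Coriolis force deflects motion to the left, so the geostrophic wind blows 90° to the left of the pressure-gradient force (low pressure on the right).
Rotating 045° by 90° counterclockwise gives 315° — the wind blows toward the northwest.

315°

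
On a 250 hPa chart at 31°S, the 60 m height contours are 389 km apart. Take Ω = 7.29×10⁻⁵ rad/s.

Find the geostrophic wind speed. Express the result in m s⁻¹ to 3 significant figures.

Coriolis parameter at 31°S:
f = 2Ω sin φ = 2 × 7.29×10⁻⁵ × sin 31° = 7.51×10⁻⁵ s⁻¹
Height gradient: |∂Z/∂n| = 60 m / 389000 m = 1.54×10⁻⁴
On a pressure surface, geostrophic balance gives V_g = (g/f)|∂Z/∂n|:
V_g = 9.81 × 1.54×10⁻⁴ / 7.51×10⁻⁵ = 20.1 m/s

20.1 m s⁻¹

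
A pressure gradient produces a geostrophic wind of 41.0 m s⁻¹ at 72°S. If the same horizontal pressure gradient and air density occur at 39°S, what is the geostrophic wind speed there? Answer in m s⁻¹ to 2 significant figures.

62 m s⁻¹

With the same pressure gradient and density, V_g ∝ 1/f ∝ 1/sin φ.
V₂ = V₁ · sin φ₁ / sin φ₂ = 41.0 × sin 72° / sin 39°
V₂ = 41.0 × 0.9511/0.6293 = 62 m s⁻¹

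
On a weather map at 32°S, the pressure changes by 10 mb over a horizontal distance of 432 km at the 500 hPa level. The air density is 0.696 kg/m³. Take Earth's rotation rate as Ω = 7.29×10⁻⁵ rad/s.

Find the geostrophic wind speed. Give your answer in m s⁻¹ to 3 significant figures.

43.0 m s⁻¹

Coriolis parameter at 32°S:
f = 2Ω sin φ = 2 × 7.29×10⁻⁵ × sin 32° = 7.73×10⁻⁵ s⁻¹
Pressure gradient: |∂P/∂n| = 1000 Pa / 432000 m = 2.31×10⁻³ Pa/m
Geostrophic balance (pressure-gradient force = Coriolis force):
V_g = (1/(fρ)) |∂P/∂n| = 2.31×10⁻³ / (7.73×10⁻⁵ × 0.696) = 43.0 m/s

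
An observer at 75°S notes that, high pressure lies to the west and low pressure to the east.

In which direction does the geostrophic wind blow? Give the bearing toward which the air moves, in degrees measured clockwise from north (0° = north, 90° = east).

The pressure-gradient force points toward the east (bearing 090°).
Geostrophic balance: in the Southern Hemisphere the Coriolis force deflects motion to the left, so the geostrophic wind blows 90° to the left of the pressure-gradient force (low pressure on the right).
Rotating 090° by 90° counterclockwise gives 000° — the wind blows toward the north.

000°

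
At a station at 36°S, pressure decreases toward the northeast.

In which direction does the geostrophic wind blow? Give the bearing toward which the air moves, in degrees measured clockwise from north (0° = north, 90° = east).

315°

The pressure-gradient force points toward the northeast (bearing 045°).
Geostrophic balance: in the Southern Hemisphere the Coriolis force deflects motion to the left, so the geostrophic wind blows 90° to the left of the pressure-gradient force (low pressure on the right).
Rotating 045° by 90° counterclockwise gives 315° — the wind blows toward the northwest.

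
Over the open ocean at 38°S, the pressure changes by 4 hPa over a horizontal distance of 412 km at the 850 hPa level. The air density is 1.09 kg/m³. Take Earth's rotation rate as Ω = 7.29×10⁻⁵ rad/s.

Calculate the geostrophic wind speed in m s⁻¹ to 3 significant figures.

Coriolis parameter at 38°S:
f = 2Ω sin φ = 2 × 7.29×10⁻⁵ × sin 38° = 8.98×10⁻⁵ s⁻¹
Pressure gradient: |∂P/∂n| = 400 Pa / 412000 m = 9.71×10⁻⁴ Pa/m
Geostrophic balance (pressure-gradient force = Coriolis force):
V_g = (1/(fρ)) |∂P/∂n| = 9.71×10⁻⁴ / (8.98×10⁻⁵ × 1.09) = 9.92 m/s

9.92 m s⁻¹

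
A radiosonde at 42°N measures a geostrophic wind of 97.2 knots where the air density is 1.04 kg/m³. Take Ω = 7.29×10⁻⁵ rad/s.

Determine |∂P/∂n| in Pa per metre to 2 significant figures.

5.1×10⁻³ Pa/m

Coriolis parameter at 42°N:
f = 2Ω sin φ = 2 × 7.29×10⁻⁵ × sin 42° = 9.76×10⁻⁵ s⁻¹
Wind speed in SI: 97.2 knots = 50.0 m/s
Geostrophic balance rearranged: |∂P/∂n| = f ρ V_g
|∂P/∂n| = 9.76×10⁻⁵ × 1.04 × 50.0 = 5.07×10⁻³ Pa/m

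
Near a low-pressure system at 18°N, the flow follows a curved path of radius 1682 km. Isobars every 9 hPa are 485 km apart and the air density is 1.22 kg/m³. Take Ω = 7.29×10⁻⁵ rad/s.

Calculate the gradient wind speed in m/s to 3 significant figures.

Coriolis parameter at 18°N:
f = 2Ω sin φ = 2 × 7.29×10⁻⁵ × sin 18° = 4.51×10⁻⁵ s⁻¹
Pressure gradient: |∂P/∂n| = 900 Pa / 485000 m = 1.86×10⁻³ Pa/m
Geostrophic speed: V_g = |∂P/∂n|/(fρ) = 1.86×10⁻³/(4.51×10⁻⁵ × 1.22) = 33.8 m/s
Around a low, centrifugal force acts outward with Coriolis, so pressure-gradient force balances both:
(1/ρ)|∂P/∂n| = fV + V²/R  →  V² + fR·V − fR·V_g = 0
With fR = 4.51×10⁻⁵ × 1682×10³ m = 75.8 m/s:
V = [−fR + √((fR)² + 4 fR V_g)]/2 = [−75.8 + √(75.8² + 4×75.8×33.8)]/2 = 25.3 m/s
Subgeostrophic (V < V_g = 33.8 m/s), as expected around a low.

25.3 m/s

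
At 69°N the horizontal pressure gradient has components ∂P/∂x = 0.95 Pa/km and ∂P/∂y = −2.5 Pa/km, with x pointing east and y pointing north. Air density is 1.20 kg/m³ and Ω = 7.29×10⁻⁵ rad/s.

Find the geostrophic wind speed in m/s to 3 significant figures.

16.4 m/s

Coriolis parameter at 69°N:
f = 2Ω sin φ = 2 × 7.29×10⁻⁵ × sin 69° = 1.36×10⁻⁴ s⁻¹
Component geostrophic relations (x east, y north):
u_g = −(1/(fρ)) ∂P/∂y,  v_g = (1/(fρ)) ∂P/∂x
u_g = −(−2.5×10⁻³)/(1.36×10⁻⁴ × 1.20) = 15.3 m/s;  v_g = (0.95×10⁻³)/(1.36×10⁻⁴ × 1.20) = 5.82 m/s
|V_g| = √(u_g² + v_g²) = 16.4 m/s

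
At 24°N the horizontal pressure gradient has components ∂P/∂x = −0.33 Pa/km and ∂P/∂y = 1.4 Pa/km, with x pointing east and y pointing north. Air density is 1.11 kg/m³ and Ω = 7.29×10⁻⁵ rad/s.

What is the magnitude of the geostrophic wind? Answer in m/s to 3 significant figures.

21.9 m/s

Coriolis parameter at 24°N:
f = 2Ω sin φ = 2 × 7.29×10⁻⁵ × sin 24° = 5.93×10⁻⁵ s⁻¹
Component geostrophic relations (x east, y north):
u_g = −(1/(fρ)) ∂P/∂y,  v_g = (1/(fρ)) ∂P/∂x
u_g = −(1.4×10⁻³)/(5.93×10⁻⁵ × 1.11) = −21.3 m/s;  v_g = (−0.33×10⁻³)/(5.93×10⁻⁵ × 1.11) = −5.01 m/s
|V_g| = √(u_g² + v_g²) = 21.9 m/s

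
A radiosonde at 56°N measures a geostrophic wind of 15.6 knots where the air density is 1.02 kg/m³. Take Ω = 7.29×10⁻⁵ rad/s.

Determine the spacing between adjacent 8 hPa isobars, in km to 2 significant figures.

810 km

Coriolis parameter at 56°N:
f = 2Ω sin φ = 2 × 7.29×10⁻⁵ × sin 56° = 1.21×10⁻⁴ s⁻¹
Wind speed in SI: 15.6 knots = 8.03 m/s
Geostrophic balance rearranged: |∂P/∂n| = f ρ V_g
|∂P/∂n| = 1.21×10⁻⁴ × 1.02 × 8.03 = 9.89×10⁻⁴ Pa/m
Isobar spacing: Δn = ΔP/|∂P/∂n| = 800 Pa / 9.89×10⁻⁴ Pa/m = 808529 m ≈ 810 km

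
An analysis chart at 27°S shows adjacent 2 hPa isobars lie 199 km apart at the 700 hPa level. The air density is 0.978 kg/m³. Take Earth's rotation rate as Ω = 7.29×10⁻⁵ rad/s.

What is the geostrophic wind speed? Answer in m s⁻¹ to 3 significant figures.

Coriolis parameter at 27°S:
f = 2Ω sin φ = 2 × 7.29×10⁻⁵ × sin 27° = 6.62×10⁻⁵ s⁻¹
Pressure gradient: |∂P/∂n| = 200 Pa / 199000 m = 1.01×10⁻³ Pa/m
Geostrophic balance (pressure-gradient force = Coriolis force):
V_g = (1/(fρ)) |∂P/∂n| = 1.01×10⁻³ / (6.62×10⁻⁵ × 0.978) = 15.5 m/s

15.5 m s⁻¹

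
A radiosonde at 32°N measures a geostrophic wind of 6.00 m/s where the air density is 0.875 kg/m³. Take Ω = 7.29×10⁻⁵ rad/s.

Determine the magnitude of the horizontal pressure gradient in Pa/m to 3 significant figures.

Coriolis parameter at 32°N:
f = 2Ω sin φ = 2 × 7.29×10⁻⁵ × sin 32° = 7.73×10⁻⁵ s⁻¹
Geostrophic balance rearranged: |∂P/∂n| = f ρ V_g
|∂P/∂n| = 7.73×10⁻⁵ × 0.875 × 6.00 = 4.06×10⁻⁴ Pa/m

4.06×10⁻⁴ Pa/m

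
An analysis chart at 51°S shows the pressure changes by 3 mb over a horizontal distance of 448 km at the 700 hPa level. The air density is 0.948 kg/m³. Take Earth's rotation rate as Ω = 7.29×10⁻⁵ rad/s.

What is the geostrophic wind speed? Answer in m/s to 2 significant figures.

6.2 m/s

Coriolis parameter at 51°S:
f = 2Ω sin φ = 2 × 7.29×10⁻⁵ × sin 51° = 1.13×10⁻⁴ s⁻¹
Pressure gradient: |∂P/∂n| = 300 Pa / 448000 m = 6.70×10⁻⁴ Pa/m
Geostrophic balance (pressure-gradient force = Coriolis force):
V_g = (1/(fρ)) |∂P/∂n| = 6.70×10⁻⁴ / (1.13×10⁻⁴ × 0.948) = 6.23 m/s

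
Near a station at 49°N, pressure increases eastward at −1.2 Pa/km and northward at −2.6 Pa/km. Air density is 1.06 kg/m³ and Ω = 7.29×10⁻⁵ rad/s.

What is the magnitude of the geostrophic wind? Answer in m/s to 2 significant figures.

Coriolis parameter at 49°N:
f = 2Ω sin φ = 2 × 7.29×10⁻⁵ × sin 49° = 1.10×10⁻⁴ s⁻¹
Component geostrophic relations (x east, y north):
u_g = −(1/(fρ)) ∂P/∂y,  v_g = (1/(fρ)) ∂P/∂x
u_g = −(−2.6×10⁻³)/(1.10×10⁻⁴ × 1.06) = 22.3 m/s;  v_g = (−1.2×10⁻³)/(1.10×10⁻⁴ × 1.06) = −10.3 m/s
|V_g| = √(u_g² + v_g²) = 24.6 m/s

25 m/s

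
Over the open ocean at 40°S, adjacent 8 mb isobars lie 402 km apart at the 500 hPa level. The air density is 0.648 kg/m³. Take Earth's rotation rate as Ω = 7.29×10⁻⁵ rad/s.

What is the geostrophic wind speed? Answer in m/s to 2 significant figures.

Coriolis parameter at 40°S:
f = 2Ω sin φ = 2 × 7.29×10⁻⁵ × sin 40° = 9.37×10⁻⁵ s⁻¹
Pressure gradient: |∂P/∂n| = 800 Pa / 402000 m = 1.99×10⁻³ Pa/m
Geostrophic balance (pressure-gradient force = Coriolis force):
V_g = (1/(fρ)) |∂P/∂n| = 1.99×10⁻³ / (9.37×10⁻⁵ × 0.648) = 32.8 m/s

33 m/s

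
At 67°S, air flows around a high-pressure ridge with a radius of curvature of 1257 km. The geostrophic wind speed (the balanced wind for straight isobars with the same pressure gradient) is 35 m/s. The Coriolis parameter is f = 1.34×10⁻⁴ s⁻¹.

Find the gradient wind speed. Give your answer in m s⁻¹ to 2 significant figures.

50 m s⁻¹

Around a high, pressure-gradient force acts outward with centrifugal, so Coriolis balances both:
fV = (1/ρ)|∂P/∂n| + V²/R  →  V² − fR·V + fR·V_g = 0
With fR = 1.34×10⁻⁴ × 1257×10³ m = 168 m/s:
V = [fR − √((fR)² − 4 fR V_g)]/2 = [168 − √(168² − 4×168×35)]/2 = 49.6 m/s
Supergeostrophic (V > V_g = 35 m/s), as expected around a high.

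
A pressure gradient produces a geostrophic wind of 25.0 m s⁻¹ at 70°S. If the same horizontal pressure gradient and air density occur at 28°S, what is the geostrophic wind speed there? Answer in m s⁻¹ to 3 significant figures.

With the same pressure gradient and density, V_g ∝ 1/f ∝ 1/sin φ.
V₂ = V₁ · sin φ₁ / sin φ₂ = 25.0 × sin 70° / sin 28°
V₂ = 25.0 × 0.9397/0.4695 = 50.0 m s⁻¹

50.0 m s⁻¹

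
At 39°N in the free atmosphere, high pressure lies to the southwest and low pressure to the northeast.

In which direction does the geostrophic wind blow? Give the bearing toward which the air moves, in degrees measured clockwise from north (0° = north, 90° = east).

The pressure-gradient force points toward the northeast (bearing 045°).
Geostrophic balance: in the Northern Hemisphere the Coriolis force deflects motion to the right, so the geostrophic wind blows 90° to the right of the pressure-gradient force (low pressure on the left).
Rotating 045° by 90° clockwise gives 135° — the wind blows toward the southeast.

135°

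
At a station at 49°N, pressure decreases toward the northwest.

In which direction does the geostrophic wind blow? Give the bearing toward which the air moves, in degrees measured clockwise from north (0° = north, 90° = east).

045°

The pressure-gradient force points toward the northwest (bearing 315°).
Geostrophic balance: in the Northern Hemisphere the Coriolis force deflects motion to the right, so the geostrophic wind blows 90° to the right of the pressure-gradient force (low pressure on the left).
Rotating 315° by 90° clockwise gives 045° — the wind blows toward the northeast.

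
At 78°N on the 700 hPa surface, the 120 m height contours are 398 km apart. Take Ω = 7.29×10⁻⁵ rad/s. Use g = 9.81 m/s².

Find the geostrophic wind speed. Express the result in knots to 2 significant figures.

Coriolis parameter at 78°N:
f = 2Ω sin φ = 2 × 7.29×10⁻⁵ × sin 78° = 1.43×10⁻⁴ s⁻¹
Height gradient: |∂Z/∂n| = 120 m / 398000 m = 3.02×10⁻⁴
On a pressure surface, geostrophic balance gives V_g = (g/f)|∂Z/∂n|:
V_g = 9.81 × 3.02×10⁻⁴ / 1.43×10⁻⁴ = 20.7 m/s
Converting: 20.7 m/s × 1.944 = 40 knots

40 knots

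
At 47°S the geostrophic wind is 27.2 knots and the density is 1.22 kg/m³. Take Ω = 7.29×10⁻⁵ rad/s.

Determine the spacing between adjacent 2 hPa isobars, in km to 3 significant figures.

110 km

Coriolis parameter at 47°S:
f = 2Ω sin φ = 2 × 7.29×10⁻⁵ × sin 47° = 1.07×10⁻⁴ s⁻¹
Wind speed in SI: 27.2 knots = 14.0 m/s
Geostrophic balance rearranged: |∂P/∂n| = f ρ V_g
|∂P/∂n| = 1.07×10⁻⁴ × 1.22 × 14.0 = 1.82×10⁻³ Pa/m
Isobar spacing: Δn = ΔP/|∂P/∂n| = 200 Pa / 1.82×10⁻³ Pa/m = 109870 m ≈ 110 km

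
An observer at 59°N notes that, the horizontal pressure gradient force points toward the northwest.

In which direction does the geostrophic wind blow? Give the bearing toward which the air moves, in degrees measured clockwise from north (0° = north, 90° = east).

045°

The pressure-gradient force points toward the northwest (bearing 315°).
Geostrophic balance: in the Northern Hemisphere the Coriolis force deflects motion to the right, so the geostrophic wind blows 90° to the right of the pressure-gradient force (low pressure on the left).
Rotating 315° by 90° clockwise gives 045° — the wind blows toward the northeast.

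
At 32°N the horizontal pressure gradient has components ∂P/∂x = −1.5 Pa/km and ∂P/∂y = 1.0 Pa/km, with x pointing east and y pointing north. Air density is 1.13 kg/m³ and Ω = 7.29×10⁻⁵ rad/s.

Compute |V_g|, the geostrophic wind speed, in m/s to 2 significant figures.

Coriolis parameter at 32°N:
f = 2Ω sin φ = 2 × 7.29×10⁻⁵ × sin 32° = 7.73×10⁻⁵ s⁻¹
Component geostrophic relations (x east, y north):
u_g = −(1/(fρ)) ∂P/∂y,  v_g = (1/(fρ)) ∂P/∂x
u_g = −(1.0×10⁻³)/(7.73×10⁻⁵ × 1.13) = −11.5 m/s;  v_g = (−1.5×10⁻³)/(7.73×10⁻⁵ × 1.13) = −17.2 m/s
|V_g| = √(u_g² + v_g²) = 20.6 m/s

21 m/s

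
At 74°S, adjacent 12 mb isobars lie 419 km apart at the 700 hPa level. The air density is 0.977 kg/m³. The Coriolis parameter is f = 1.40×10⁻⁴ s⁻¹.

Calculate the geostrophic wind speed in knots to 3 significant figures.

40.7 knots

Pressure gradient: |∂P/∂n| = 1200 Pa / 419000 m = 2.86×10⁻³ Pa/m
Geostrophic balance (pressure-gradient force = Coriolis force):
V_g = (1/(fρ)) |∂P/∂n| = 2.86×10⁻³ / (1.40×10⁻⁴ × 0.977) = 20.9 m/s
Converting: 20.9 m/s × 1.944 = 40.7 knots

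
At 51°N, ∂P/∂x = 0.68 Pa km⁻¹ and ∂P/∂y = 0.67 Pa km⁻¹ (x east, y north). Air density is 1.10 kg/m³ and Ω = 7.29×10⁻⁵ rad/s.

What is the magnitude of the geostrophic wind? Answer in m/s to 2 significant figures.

Coriolis parameter at 51°N:
f = 2Ω sin φ = 2 × 7.29×10⁻⁵ × sin 51° = 1.13×10⁻⁴ s⁻¹
Component geostrophic relations (x east, y north):
u_g = −(1/(fρ)) ∂P/∂y,  v_g = (1/(fρ)) ∂P/∂x
u_g = −(0.67×10⁻³)/(1.13×10⁻⁴ × 1.10) = −5.38 m/s;  v_g = (0.68×10⁻³)/(1.13×10⁻⁴ × 1.10) = 5.46 m/s
|V_g| = √(u_g² + v_g²) = 7.66 m/s

7.7 m/s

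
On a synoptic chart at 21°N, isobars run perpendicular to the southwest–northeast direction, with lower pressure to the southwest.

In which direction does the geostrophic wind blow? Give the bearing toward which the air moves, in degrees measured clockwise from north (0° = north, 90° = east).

The pressure-gradient force points toward the southwest (bearing 225°).
Geostrophic balance: in the Northern Hemisphere the Coriolis force deflects motion to the right, so the geostrophic wind blows 90° to the right of the pressure-gradient force (low pressure on the left).
Rotating 225° by 90° clockwise gives 315° — the wind blows toward the northwest.

315°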